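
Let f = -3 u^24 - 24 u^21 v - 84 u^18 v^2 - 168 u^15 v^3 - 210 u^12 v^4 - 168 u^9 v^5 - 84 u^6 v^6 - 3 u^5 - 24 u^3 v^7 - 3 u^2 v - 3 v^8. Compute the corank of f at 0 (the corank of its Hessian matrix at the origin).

2

The Hessian at 0 is [[0, 0], [0, 0]] of rank 0; hence corank 2.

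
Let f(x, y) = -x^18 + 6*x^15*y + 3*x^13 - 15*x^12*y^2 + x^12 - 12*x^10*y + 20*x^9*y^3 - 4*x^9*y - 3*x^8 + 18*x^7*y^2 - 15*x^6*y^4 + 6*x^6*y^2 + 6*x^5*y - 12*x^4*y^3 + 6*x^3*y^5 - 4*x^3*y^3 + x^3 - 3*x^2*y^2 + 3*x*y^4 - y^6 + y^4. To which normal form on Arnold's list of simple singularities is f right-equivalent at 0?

E_{6}

The Hessian of f at 0 is [[0, 0], [0, 0]] with rank 0, so corank 2. A Groebner basis of the Jacobian ideal J(f) in C{x,y} is {x^3, x^2*y, -x^2/2 + x*y^2, y^3}; counting standard monomials gives mu = 6. Corank 2; j^3 = x^3 is a perfect cube, so E-series; the 4-jet and mu = 6 give E_6.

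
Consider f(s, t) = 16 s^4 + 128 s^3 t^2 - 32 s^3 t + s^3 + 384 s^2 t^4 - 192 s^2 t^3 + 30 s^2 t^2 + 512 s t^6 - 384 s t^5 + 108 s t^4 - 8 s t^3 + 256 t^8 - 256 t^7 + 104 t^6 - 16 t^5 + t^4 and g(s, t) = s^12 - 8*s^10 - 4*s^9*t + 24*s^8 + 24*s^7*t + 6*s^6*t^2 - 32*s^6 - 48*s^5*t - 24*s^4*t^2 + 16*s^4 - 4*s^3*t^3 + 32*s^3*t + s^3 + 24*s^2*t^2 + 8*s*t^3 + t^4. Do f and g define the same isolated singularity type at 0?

Yes.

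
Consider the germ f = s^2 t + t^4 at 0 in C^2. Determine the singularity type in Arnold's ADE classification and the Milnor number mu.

The Hessian of f at 0 has rank 0. Corank 2; j^3 = s^2*t has shape L^2 M (L != M), so D-series; mu = 5 gives D_5.

Type D_{5}, Milnor number mu = 5.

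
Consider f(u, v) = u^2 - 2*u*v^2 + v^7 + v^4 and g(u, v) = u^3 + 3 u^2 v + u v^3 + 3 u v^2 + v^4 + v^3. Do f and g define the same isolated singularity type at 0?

No.

The Hessian of f at 0 is [[2, 0], [0, 0]] with rank 1, so corank 1. A Groebner basis of the Jacobian ideal J(f) in C{u,v} is {u^3, -u + v^2}; counting standard monomials gives mu = 6. Corank 1: A-series; mu = 6 gives A_6. The Hessian of g at 0 is [[0, 0], [0, 0]] with rank 0, so corank 2. A Groebner basis of the Jacobian ideal J(g) in C{u,v} is {u^3 + 3*u^2*v + 6*u^2 + 12*u*v + 6*v^2, -3*u^2 + u*v^2 - 6*u*v - 3*v^2, 3*u^2 + 6*u*v + v^3 + 3*v^2}; counting standard monomials gives mu = 7. Corank 2; j^3 = (u + v)^3 is a perfect cube, so E-series; the 4-jet and mu = 7 give E_7. f is A_6 but g is E_7, hence not right-equivalent.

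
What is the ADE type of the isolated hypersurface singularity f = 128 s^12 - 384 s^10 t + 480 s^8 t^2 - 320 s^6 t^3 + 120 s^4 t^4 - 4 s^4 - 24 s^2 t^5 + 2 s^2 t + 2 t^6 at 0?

D_{7}

The Hessian of f at 0 has rank 0. Corank 2; j^3 = 2*s^2*t has shape L^2 M (L != M), so D-series; mu = 7 gives D_7.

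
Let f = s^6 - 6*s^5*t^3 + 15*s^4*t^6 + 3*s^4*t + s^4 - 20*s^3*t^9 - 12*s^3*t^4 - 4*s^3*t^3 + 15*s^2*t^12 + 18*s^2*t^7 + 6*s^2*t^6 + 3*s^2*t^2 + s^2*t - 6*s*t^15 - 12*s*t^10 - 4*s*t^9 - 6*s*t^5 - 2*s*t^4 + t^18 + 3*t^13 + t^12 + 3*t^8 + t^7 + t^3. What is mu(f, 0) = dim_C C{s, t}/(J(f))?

4

The Hessian of f at 0 is [[0, 0], [0, 0]] with rank 0, so corank 2. A Groebner basis of the Jacobian ideal J(f) in C{s,t} is {t^3, s^2 + 3*t^2, s*t}; counting standard monomials gives mu = 4. Corank 2; j^3 = t*(s^2 + t^2) splits into three distinct lines over C (the quadratic factor has nonzero discriminant), so D_4.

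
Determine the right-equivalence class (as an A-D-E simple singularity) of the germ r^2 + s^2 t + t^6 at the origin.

The Hessian of f at 0 has rank 1. Corank 2; j^3 = s^2*t has shape L^2 M (L != M), so D-series; mu = 7 gives D_7.

D_7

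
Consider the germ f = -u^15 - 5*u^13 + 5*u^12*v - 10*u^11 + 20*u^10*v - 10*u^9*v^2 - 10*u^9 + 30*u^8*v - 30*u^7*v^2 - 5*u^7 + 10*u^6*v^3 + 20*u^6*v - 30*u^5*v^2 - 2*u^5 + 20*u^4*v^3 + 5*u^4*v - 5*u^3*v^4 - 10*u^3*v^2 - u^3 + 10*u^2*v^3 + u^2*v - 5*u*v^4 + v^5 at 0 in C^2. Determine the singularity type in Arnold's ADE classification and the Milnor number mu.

Type D_6, Milnor number mu = 6.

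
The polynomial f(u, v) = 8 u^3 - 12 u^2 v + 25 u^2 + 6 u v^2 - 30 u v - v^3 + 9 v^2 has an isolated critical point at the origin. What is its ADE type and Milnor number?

Type A2, Milnor number mu = 2.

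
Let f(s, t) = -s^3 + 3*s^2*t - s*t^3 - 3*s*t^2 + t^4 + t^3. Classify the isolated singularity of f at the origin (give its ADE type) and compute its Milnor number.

Type E_{7}, Milnor number mu = 7.

The Hessian of f at 0 has rank 0. Corank 2; j^3 = -(s - t)^3 is a perfect cube, so E-series; the 4-jet and mu = 7 give E_7.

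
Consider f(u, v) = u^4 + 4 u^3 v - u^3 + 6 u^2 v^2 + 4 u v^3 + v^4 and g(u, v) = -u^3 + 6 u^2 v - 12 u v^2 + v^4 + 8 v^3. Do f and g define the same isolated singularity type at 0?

Yes.

The Hessian of f at 0 has rank 0. Corank 2; j^3 = -u^3 is a perfect cube, so E-series; the 4-jet and mu = 6 give E_6. The Hessian of g at 0 has rank 0. Corank 2; j^3 = -(u - 2*v)^3 is a perfect cube, so E-series; the 4-jet and mu = 6 give E_6. Both have type E_6, hence right-equivalent.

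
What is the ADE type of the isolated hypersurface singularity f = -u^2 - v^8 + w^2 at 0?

A_7

The Hessian of f at 0 has rank 2. Corank 1: A-series; mu = 7 gives A_7.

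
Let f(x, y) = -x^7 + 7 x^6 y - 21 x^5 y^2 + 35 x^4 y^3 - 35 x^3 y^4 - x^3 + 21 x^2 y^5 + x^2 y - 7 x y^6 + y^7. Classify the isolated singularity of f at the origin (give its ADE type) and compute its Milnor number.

The Hessian of f at 0 has rank 0. Corank 2; j^3 = -x^2*(x - y) has shape L^2 M (L != M), so D-series; mu = 8 gives D_8.

Type D_{8}, Milnor number mu = 8.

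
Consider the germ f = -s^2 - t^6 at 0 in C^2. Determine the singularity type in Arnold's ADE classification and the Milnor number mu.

Type A_{5}, Milnor number mu = 5.

The Hessian of f at 0 has rank 1. Corank 1: A-series; mu = 5 gives A_5.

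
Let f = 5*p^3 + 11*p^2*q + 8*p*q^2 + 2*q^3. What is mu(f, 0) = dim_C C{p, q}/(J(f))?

The Hessian of f at 0 is [[0, 0], [0, 0]] with rank 0, so corank 2. A Groebner basis of the Jacobian ideal J(f) in C{p,q} is {q^3, p^2 + 2*q^2, p*q - q^2}; counting standard monomials gives mu = 4. Corank 2; j^3 = (p + q)*(5*p^2 + 6*p*q + 2*q^2) splits into three distinct lines over C (the quadratic factor has nonzero discriminant), so D_4.

4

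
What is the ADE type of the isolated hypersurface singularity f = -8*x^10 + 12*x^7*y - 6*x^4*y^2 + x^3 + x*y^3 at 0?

The Hessian of f at 0 has rank 0. Corank 2; j^3 = x^3 is a perfect cube, so E-series; the 4-jet and mu = 7 give E_7.

E7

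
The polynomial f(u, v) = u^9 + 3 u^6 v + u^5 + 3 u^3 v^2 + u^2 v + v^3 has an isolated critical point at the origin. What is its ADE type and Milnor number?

Type D_4, Milnor number mu = 4.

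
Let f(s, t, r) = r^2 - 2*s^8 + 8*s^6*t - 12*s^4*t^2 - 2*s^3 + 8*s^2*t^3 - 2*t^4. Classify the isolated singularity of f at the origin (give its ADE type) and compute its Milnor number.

The Hessian of f at 0 has rank 1. Corank 2; j^3 = -2*s^3 is a perfect cube, so E-series; the 4-jet and mu = 6 give E_6.

Type E6, Milnor number mu = 6.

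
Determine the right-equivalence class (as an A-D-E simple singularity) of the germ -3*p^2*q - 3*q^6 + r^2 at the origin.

The Hessian of f at 0 is [[0, 0, 0], [0, 0, 0], [0, 0, 2]] with rank 1, so corank 2. A Groebner basis of the Jacobian ideal J(f) in C{p,q,r} is {p^2/6 + q^5, p^3, p*q, r}; counting standard monomials gives mu = 7. Corank 2; j^3 = -3*p^2*q has shape L^2 M (L != M), so D-series; mu = 7 gives D_7.

D7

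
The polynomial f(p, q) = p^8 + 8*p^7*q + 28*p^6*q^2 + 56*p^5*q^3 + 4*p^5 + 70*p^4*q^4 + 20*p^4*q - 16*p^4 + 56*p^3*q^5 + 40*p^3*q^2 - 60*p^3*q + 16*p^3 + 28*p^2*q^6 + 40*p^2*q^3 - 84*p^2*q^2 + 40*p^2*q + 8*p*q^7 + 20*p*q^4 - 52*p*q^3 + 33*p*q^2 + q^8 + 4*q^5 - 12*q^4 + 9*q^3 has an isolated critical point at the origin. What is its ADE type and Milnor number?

Type D_{9}, Milnor number mu = 9.

The Hessian of f at 0 has rank 0. Corank 2; j^3 = (p + q)*(4*p + 3*q)^2 has shape L^2 M (L != M), so D-series; mu = 9 gives D_9.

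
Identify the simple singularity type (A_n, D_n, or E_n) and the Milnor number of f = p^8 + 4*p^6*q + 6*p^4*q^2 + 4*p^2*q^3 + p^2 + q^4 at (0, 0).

The Hessian of f at 0 has rank 1. Corank 1: A-series; mu = 3 gives A_3.

Type A_{3}, Milnor number mu = 3.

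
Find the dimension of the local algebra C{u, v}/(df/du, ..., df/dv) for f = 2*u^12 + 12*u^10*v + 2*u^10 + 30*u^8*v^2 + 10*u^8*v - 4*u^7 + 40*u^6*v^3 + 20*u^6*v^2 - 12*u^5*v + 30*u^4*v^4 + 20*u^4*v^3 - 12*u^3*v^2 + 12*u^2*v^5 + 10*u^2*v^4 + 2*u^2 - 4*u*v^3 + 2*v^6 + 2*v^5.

The Hessian of f at 0 has rank 1. Corank 1: A-series; mu = 4 gives A_4.

4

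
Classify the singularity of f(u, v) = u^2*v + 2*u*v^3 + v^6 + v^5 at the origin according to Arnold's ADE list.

D7

The Hessian of f at 0 is [[0, 0], [0, 0]] with rank 0, so corank 2. A Groebner basis of the Jacobian ideal J(f) in C{u,v} is {u^3, u^2*v + u^2/6 + u*v^2/6, u*v + v^3}; counting standard monomials gives mu = 7. Corank 2; j^3 = u^2*v has shape L^2 M (L != M), so D-series; mu = 7 gives D_7.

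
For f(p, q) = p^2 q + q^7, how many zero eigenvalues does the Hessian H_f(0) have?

2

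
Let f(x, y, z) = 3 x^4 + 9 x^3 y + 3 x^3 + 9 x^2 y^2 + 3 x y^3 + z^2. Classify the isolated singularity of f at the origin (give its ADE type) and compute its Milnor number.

Type E_7, Milnor number mu = 7.

The Hessian of f at 0 has rank 1. Corank 2; j^3 = 3*x^3 is a perfect cube, so E-series; the 4-jet and mu = 7 give E_7.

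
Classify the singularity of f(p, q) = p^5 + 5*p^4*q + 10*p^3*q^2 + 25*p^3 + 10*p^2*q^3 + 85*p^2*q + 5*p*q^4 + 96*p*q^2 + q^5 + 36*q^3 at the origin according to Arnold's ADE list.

D_{6}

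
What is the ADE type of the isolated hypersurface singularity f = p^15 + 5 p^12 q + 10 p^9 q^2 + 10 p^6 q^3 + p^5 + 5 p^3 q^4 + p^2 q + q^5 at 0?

D_6

The Hessian of f at 0 is [[0, 0], [0, 0]] with rank 0, so corank 2. A Groebner basis of the Jacobian ideal J(f) in C{p,q} is {p^2/5 + q^4, p^3, p*q}; counting standard monomials gives mu = 6. Corank 2; j^3 = p^2*q has shape L^2 M (L != M), so D-series; mu = 6 gives D_6.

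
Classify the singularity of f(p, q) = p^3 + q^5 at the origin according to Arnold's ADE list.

E_{8}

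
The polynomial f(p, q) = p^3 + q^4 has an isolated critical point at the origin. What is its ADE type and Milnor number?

Type E6, Milnor number mu = 6.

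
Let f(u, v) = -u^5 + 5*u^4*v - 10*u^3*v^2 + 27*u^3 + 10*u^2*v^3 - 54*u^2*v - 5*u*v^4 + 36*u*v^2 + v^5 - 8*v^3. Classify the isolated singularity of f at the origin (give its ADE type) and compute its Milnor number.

The Hessian of f at 0 is [[0, 0], [0, 0]] with rank 0, so corank 2. A Groebner basis of the Jacobian ideal J(f) in C{u,v} is {v^5, u*v^3 - 3*v^4/4, u^2 - 4*u*v/3 + 4*v^2/9}; counting standard monomials gives mu = 8. Corank 2; j^3 = (3*u - 2*v)^3 is a perfect cube, so E-series; the 5-jet and mu = 8 give E_8.

Type E8, Milnor number mu = 8.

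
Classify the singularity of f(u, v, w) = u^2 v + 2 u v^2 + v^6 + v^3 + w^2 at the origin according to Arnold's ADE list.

D_7

The Hessian of f at 0 has rank 1. Corank 2; j^3 = v*(u + v)^2 has shape L^2 M (L != M), so D-series; mu = 7 gives D_7.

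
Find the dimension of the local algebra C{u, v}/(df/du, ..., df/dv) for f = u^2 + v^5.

4

The Hessian of f at 0 has rank 1. Corank 1: A-series; mu = 4 gives A_4.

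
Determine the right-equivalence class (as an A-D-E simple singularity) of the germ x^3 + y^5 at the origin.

E_{8}

The Hessian of f at 0 has rank 0. Corank 2; j^3 = x^3 is a perfect cube, so E-series; the 5-jet and mu = 8 give E_8.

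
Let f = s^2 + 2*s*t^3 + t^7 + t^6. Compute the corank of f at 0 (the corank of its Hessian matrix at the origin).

Hessian at 0 has rank 1.

1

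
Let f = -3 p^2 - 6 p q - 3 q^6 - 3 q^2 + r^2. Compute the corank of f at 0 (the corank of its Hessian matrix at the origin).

1

The Hessian at 0 is [[-6, -6, 0], [-6, -6, 0], [0, 0, 2]] of rank 2; hence corank 1.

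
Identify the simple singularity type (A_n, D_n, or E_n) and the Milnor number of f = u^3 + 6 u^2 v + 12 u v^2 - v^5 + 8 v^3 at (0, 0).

Type E_8, Milnor number mu = 8.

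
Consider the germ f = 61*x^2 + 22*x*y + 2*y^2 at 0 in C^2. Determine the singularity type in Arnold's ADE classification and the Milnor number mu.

Type A_1, Milnor number mu = 1.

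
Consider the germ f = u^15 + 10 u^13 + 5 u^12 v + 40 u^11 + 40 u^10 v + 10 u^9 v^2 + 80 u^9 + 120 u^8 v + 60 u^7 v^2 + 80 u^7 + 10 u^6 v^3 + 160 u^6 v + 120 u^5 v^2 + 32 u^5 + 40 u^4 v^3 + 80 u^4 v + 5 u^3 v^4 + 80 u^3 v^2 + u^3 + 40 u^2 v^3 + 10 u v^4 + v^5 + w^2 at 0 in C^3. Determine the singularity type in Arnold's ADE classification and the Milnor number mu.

Type E_{8}, Milnor number mu = 8.

The Hessian of f at 0 is [[0, 0, 0], [0, 0, 0], [0, 0, 2]] with rank 1, so corank 2. A Groebner basis of the Jacobian ideal J(f) in C{u,v,w} is {v^5, u*v^3 + v^4/8, u^2, w}; counting standard monomials gives mu = 8. Corank 2; j^3 = u^3 is a perfect cube, so E-series; the 5-jet and mu = 8 give E_8.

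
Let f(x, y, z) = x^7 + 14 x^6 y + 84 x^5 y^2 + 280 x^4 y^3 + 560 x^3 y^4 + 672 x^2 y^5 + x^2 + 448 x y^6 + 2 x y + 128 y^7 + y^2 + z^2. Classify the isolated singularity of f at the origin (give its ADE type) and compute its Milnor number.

Type A6, Milnor number mu = 6.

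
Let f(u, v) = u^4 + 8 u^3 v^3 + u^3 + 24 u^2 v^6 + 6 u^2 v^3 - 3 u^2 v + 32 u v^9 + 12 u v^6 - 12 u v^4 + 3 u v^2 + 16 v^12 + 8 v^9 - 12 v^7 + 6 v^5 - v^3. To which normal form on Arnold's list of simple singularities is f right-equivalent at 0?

The Hessian of f at 0 is [[0, 0], [0, 0]] with rank 0, so corank 2. A Groebner basis of the Jacobian ideal J(f) in C{u,v} is {v^4, u*v^2 - 2*v^3/3, u^2 - 2*u*v + v^2}; counting standard monomials gives mu = 6. Corank 2; j^3 = (u - v)^3 is a perfect cube, so E-series; the 4-jet and mu = 6 give E_6.

E_{6}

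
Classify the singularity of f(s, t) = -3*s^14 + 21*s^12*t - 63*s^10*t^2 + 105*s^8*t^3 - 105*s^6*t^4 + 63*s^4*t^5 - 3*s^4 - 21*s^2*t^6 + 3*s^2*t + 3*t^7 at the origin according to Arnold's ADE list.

The Hessian of f at 0 is [[0, 0], [0, 0]] with rank 0, so corank 2. A Groebner basis of the Jacobian ideal J(f) in C{s,t} is {s^2/7 + t^6, s^3, s*t}; counting standard monomials gives mu = 8. Corank 2; j^3 = 3*s^2*t has shape L^2 M (L != M), so D-series; mu = 8 gives D_8.

D_{8}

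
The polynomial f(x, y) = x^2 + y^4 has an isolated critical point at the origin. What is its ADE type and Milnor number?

Type A_3, Milnor number mu = 3.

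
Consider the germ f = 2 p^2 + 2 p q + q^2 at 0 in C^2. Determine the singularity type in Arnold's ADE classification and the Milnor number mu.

Type A_{1}, Milnor number mu = 1.

The Hessian of f at 0 has rank 2. Corank 0: nondegenerate Morse point, so A_1.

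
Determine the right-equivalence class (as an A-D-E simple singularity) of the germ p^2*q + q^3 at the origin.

D_{4}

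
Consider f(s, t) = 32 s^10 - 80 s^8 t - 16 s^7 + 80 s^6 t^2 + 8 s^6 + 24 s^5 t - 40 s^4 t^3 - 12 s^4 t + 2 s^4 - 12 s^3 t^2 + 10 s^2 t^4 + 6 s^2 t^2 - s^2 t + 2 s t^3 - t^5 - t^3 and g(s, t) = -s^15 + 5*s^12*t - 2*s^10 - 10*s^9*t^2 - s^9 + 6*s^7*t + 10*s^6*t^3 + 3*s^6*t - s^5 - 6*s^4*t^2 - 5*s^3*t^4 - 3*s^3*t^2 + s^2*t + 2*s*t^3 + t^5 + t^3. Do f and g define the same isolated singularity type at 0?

Yes.

The Hessian of f at 0 has rank 0. Corank 2; j^3 = -t*(s^2 + t^2) splits into three distinct lines over C (the quadratic factor has nonzero discriminant), so D_4. The Hessian of g at 0 has rank 0. Corank 2; j^3 = t*(s^2 + t^2) splits into three distinct lines over C (the quadratic factor has nonzero discriminant), so D_4. Both have type D_4, hence right-equivalent.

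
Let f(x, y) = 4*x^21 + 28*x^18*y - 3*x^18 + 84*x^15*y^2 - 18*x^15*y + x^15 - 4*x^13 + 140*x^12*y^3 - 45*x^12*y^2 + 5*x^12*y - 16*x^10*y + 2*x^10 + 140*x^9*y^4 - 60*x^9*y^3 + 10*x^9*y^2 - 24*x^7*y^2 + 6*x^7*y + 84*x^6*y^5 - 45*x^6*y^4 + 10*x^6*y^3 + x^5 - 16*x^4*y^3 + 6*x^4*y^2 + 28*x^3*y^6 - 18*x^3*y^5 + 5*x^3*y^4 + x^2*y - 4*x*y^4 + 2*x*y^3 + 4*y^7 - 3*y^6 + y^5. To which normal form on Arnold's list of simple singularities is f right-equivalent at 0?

D7

The Hessian of f at 0 is [[0, 0], [0, 0]] with rank 0, so corank 2. A Groebner basis of the Jacobian ideal J(f) in C{x,y} is {-x*y/2 + y^4 - y^3/2, x^3, x^2*y + x^2/10 - x*y/20 - y^3/20, x^2/5 + x*y^2 + 2*x*y/5 + 2*y^3/5}; counting standard monomials gives mu = 7. Corank 2; j^3 = x^2*y has shape L^2 M (L != M), so D-series; mu = 7 gives D_7.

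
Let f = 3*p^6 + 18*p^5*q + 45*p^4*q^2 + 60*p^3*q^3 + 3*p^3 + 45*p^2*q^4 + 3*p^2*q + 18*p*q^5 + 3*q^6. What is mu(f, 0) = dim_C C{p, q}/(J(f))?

7

The Hessian of f at 0 has rank 0. Corank 2; j^3 = 3*p^2*(p + q) has shape L^2 M (L != M), so D-series; mu = 7 gives D_7.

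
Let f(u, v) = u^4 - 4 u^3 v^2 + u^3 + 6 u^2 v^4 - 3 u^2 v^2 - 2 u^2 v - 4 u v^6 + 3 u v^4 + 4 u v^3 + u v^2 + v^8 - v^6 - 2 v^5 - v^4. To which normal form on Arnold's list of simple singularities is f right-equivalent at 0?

The Hessian of f at 0 has rank 0. Corank 2; j^3 = u*(u - v)^2 has shape L^2 M (L != M), so D-series; mu = 5 gives D_5.

D_{5}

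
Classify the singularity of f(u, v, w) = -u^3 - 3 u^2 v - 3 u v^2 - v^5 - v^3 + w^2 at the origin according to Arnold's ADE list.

E_8

The Hessian of f at 0 has rank 1. Corank 2; j^3 = -(u + v)^3 is a perfect cube, so E-series; the 5-jet and mu = 8 give E_8.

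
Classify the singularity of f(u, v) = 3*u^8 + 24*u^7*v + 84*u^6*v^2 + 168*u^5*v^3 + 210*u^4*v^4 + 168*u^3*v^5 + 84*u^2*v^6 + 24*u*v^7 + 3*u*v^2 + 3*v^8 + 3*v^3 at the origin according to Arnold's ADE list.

The Hessian of f at 0 is [[0, 0], [0, 0]] with rank 0, so corank 2. A Groebner basis of the Jacobian ideal J(f) in C{u,v} is {u^7 + v^2/8, v^3, u*v + v^2}; counting standard monomials gives mu = 9. Corank 2; j^3 = 3*v^2*(u + v) has shape L^2 M (L != M), so D-series; mu = 9 gives D_9.

D_{9}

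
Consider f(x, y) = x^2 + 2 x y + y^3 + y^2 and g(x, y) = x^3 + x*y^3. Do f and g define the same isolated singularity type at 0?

No.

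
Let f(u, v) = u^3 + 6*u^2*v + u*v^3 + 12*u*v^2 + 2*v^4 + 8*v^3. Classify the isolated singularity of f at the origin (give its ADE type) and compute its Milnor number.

Type E_7, Milnor number mu = 7.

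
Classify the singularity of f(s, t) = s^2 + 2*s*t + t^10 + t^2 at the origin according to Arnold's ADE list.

The Hessian of f at 0 is [[2, 2], [2, 2]] with rank 1, so corank 1. A Groebner basis of the Jacobian ideal J(f) in C{s,t} is {t^9, s + t}; counting standard monomials gives mu = 9. Corank 1: A-series; mu = 9 gives A_9.

A_{9}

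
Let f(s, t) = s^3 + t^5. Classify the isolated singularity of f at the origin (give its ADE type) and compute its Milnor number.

The Hessian of f at 0 has rank 0. Corank 2; j^3 = s^3 is a perfect cube, so E-series; the 5-jet and mu = 8 give E_8.

Type E_8, Milnor number mu = 8.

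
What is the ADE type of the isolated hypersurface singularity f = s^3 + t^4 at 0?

E_6

The Hessian of f at 0 is [[0, 0], [0, 0]] with rank 0, so corank 2. A Groebner basis of the Jacobian ideal J(f) in C{s,t} is {t^3, s^2}; counting standard monomials gives mu = 6. Corank 2; j^3 = s^3 is a perfect cube, so E-series; the 4-jet and mu = 6 give E_6.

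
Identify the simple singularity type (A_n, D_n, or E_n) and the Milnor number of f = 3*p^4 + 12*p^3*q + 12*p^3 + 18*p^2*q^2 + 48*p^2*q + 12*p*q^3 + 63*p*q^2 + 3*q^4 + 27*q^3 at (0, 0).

The Hessian of f at 0 has rank 0. Corank 2; j^3 = 3*(p + q)*(2*p + 3*q)^2 has shape L^2 M (L != M), so D-series; mu = 5 gives D_5.

Type D_5, Milnor number mu = 5.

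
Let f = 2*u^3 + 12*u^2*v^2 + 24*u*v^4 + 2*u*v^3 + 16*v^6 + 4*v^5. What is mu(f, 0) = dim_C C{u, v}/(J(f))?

7

The Hessian of f at 0 is [[0, 0], [0, 0]] with rank 0, so corank 2. A Groebner basis of the Jacobian ideal J(f) in C{u,v} is {-u^2/4 + v^4 - v^3/12, u^3, u^2*v + u^2/12 + v^3/36, u^2/2 + u*v^2 + v^3/6}; counting standard monomials gives mu = 7. Corank 2; j^3 = 2*u^3 is a perfect cube, so E-series; the 4-jet and mu = 7 give E_7.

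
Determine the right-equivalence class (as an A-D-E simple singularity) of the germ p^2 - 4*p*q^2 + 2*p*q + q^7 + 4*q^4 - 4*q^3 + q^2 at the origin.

A_{6}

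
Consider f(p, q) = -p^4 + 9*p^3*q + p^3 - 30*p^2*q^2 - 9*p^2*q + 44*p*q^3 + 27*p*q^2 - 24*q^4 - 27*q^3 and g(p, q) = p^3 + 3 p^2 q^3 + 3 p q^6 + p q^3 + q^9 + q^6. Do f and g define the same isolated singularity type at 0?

Yes.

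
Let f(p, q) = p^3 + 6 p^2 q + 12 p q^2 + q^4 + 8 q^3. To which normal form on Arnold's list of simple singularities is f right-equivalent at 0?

The Hessian of f at 0 has rank 0. Corank 2; j^3 = (p + 2*q)^3 is a perfect cube, so E-series; the 4-jet and mu = 6 give E_6.

E_{6}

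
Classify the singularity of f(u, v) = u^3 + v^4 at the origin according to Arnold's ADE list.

E_{6}

The Hessian of f at 0 has rank 0. Corank 2; j^3 = u^3 is a perfect cube, so E-series; the 4-jet and mu = 6 give E_6.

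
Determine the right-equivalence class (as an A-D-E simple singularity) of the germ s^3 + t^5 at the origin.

The Hessian of f at 0 has rank 0. Corank 2; j^3 = s^3 is a perfect cube, so E-series; the 5-jet and mu = 8 give E_8.

E8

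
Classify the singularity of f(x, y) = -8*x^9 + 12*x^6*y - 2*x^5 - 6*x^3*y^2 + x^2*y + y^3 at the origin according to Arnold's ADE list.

The Hessian of f at 0 has rank 0. Corank 2; j^3 = y*(x^2 + y^2) splits into three distinct lines over C (the quadratic factor has nonzero discriminant), so D_4.

D_4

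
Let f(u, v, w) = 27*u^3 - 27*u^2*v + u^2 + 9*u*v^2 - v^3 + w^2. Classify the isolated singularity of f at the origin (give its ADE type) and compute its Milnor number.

Type A_{2}, Milnor number mu = 2.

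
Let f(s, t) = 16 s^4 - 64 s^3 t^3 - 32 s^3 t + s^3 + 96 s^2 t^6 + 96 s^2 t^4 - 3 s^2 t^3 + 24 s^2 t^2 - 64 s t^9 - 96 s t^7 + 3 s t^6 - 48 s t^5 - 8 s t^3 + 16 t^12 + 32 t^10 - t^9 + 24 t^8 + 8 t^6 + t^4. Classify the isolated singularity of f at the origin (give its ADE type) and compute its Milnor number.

The Hessian of f at 0 has rank 0. Corank 2; j^3 = s^3 is a perfect cube, so E-series; the 4-jet and mu = 6 give E_6.

Type E_6, Milnor number mu = 6.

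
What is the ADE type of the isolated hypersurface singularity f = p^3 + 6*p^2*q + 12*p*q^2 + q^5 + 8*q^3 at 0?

The Hessian of f at 0 has rank 0. Corank 2; j^3 = (p + 2*q)^3 is a perfect cube, so E-series; the 5-jet and mu = 8 give E_8.

E8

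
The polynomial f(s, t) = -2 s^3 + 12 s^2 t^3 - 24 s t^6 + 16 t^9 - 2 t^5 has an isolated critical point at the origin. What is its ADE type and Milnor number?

The Hessian of f at 0 has rank 0. Corank 2; j^3 = -2*s^3 is a perfect cube, so E-series; the 5-jet and mu = 8 give E_8.

Type E_{8}, Milnor number mu = 8.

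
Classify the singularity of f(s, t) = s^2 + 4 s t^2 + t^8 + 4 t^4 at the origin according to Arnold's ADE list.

The Hessian of f at 0 has rank 1. Corank 1: A-series; mu = 7 gives A_7.

A7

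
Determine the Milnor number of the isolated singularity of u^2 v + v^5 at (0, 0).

The Hessian of f at 0 has rank 0. Corank 2; j^3 = u^2*v has shape L^2 M (L != M), so D-series; mu = 6 gives D_6.

6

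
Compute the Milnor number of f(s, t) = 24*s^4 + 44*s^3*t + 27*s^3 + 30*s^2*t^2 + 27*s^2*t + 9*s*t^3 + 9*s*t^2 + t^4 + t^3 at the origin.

The Hessian of f at 0 is [[0, 0], [0, 0]] with rank 0, so corank 2. A Groebner basis of the Jacobian ideal J(f) in C{s,t} is {19683*s^2/4 + 6561*s*t/2 + t^4 + 27*t^3/4 + 2187*t^2/4, s^3 + 135*s^2/4 + 45*s*t/2 + t^3/12 + 15*t^2/4, s^2*t - 243*s^2/4 - 81*s*t/2 - 7*t^3/36 - 27*t^2/4, 81*s^2 + s*t^2 + 54*s*t + 4*t^3/9 + 9*t^2}; counting standard monomials gives mu = 7. Corank 2; j^3 = (3*s + t)^3 is a perfect cube, so E-series; the 4-jet and mu = 7 give E_7.

7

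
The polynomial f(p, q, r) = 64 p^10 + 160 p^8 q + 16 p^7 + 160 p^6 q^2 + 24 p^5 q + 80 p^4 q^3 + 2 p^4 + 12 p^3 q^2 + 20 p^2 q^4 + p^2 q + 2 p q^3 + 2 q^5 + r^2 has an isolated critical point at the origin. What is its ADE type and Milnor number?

Type D_{6}, Milnor number mu = 6.

The Hessian of f at 0 is [[0, 0, 0], [0, 0, 0], [0, 0, 2]] with rank 1, so corank 2. A Groebner basis of the Jacobian ideal J(f) in C{p,q,r} is {p^3, p^2*q, -p^2/4 + p*q^2, p*q + q^3, r}; counting standard monomials gives mu = 6. Corank 2; j^3 = p^2*q has shape L^2 M (L != M), so D-series; mu = 6 gives D_6.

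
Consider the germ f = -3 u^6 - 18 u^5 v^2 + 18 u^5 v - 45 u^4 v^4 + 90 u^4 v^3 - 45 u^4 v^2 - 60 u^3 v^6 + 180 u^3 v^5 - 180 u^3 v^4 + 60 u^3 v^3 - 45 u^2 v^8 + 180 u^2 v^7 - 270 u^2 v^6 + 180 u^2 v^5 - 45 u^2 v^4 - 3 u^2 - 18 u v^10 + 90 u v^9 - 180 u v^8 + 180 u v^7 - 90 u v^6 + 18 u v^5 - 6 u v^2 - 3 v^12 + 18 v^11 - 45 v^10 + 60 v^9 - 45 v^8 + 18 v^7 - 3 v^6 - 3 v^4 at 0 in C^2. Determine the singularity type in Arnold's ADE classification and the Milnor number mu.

Type A5, Milnor number mu = 5.

The Hessian of f at 0 is [[-6, 0], [0, 0]] with rank 1, so corank 1. A Groebner basis of the Jacobian ideal J(f) in C{u,v} is {u^3, u^2*v, u + v^2}; counting standard monomials gives mu = 5. Corank 1: A-series; mu = 5 gives A_5.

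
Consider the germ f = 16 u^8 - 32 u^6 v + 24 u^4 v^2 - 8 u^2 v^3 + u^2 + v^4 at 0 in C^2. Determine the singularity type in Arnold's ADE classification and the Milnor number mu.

Type A_3, Milnor number mu = 3.

The Hessian of f at 0 has rank 1. Corank 1: A-series; mu = 3 gives A_3.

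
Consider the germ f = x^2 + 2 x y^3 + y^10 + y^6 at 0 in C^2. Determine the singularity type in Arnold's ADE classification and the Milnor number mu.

The Hessian of f at 0 has rank 1. Corank 1: A-series; mu = 9 gives A_9.

Type A_9, Milnor number mu = 9.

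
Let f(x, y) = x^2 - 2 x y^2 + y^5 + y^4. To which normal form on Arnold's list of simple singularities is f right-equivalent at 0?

A_4

The Hessian of f at 0 has rank 1. Corank 1: A-series; mu = 4 gives A_4.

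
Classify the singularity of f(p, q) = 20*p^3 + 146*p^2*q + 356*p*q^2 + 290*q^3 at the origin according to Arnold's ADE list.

D_{4}

The Hessian of f at 0 has rank 0. Corank 2; j^3 = 2*(2*p + 5*q)*(5*p^2 + 24*p*q + 29*q^2) splits into three distinct lines over C (the quadratic factor has nonzero discriminant), so D_4.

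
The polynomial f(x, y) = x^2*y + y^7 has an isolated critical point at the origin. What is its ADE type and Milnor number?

Type D8, Milnor number mu = 8.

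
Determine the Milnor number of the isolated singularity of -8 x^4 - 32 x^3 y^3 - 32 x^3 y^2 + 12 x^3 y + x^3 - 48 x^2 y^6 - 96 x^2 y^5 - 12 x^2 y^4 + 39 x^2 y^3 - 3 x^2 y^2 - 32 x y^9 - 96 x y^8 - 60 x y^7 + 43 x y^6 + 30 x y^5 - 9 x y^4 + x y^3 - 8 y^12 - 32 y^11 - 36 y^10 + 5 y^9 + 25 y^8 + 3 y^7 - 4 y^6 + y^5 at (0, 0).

The Hessian of f at 0 has rank 0. Corank 2; j^3 = x^3 is a perfect cube, so E-series; the 4-jet and mu = 7 give E_7.

7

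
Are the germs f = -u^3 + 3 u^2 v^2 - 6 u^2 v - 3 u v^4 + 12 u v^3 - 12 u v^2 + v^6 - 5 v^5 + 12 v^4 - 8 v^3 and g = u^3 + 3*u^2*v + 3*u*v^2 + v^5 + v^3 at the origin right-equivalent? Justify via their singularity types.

Yes.

The Hessian of f at 0 is [[0, 0], [0, 0]] with rank 0, so corank 2. A Groebner basis of the Jacobian ideal J(f) in C{u,v} is {v^4, u^3 + 6*u^2*v + 6*u^2 + 24*u*v - 16*v^3 + 24*v^2, -u^2/2 + u*v^2 - 2*u*v + 2*v^3 - 2*v^2}; counting standard monomials gives mu = 8. Corank 2; j^3 = -(u + 2*v)^3 is a perfect cube, so E-series; the 5-jet and mu = 8 give E_8. The Hessian of g at 0 is [[0, 0], [0, 0]] with rank 0, so corank 2. A Groebner basis of the Jacobian ideal J(g) in C{u,v} is {v^4, u^2 + 2*u*v + v^2}; counting standard monomials gives mu = 8. Corank 2; j^3 = (u + v)^3 is a perfect cube, so E-series; the 5-jet and mu = 8 give E_8. Both have type E_8, hence right-equivalent.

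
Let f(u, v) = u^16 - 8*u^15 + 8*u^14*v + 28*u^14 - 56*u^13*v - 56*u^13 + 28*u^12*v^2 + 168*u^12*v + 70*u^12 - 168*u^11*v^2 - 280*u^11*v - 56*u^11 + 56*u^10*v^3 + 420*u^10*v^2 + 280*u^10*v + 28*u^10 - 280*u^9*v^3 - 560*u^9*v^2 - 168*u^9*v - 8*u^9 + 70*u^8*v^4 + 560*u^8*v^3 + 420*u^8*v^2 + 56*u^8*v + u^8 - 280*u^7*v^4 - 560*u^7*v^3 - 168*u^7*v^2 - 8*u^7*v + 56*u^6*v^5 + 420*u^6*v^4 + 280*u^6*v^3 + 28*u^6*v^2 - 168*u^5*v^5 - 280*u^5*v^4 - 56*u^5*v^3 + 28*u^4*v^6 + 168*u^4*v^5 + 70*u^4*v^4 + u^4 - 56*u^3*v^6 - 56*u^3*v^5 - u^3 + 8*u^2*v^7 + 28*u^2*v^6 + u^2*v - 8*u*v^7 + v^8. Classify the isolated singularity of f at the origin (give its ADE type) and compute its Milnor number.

Type D_{9}, Milnor number mu = 9.

The Hessian of f at 0 has rank 0. Corank 2; j^3 = -u^2*(u - v) has shape L^2 M (L != M), so D-series; mu = 9 gives D_9.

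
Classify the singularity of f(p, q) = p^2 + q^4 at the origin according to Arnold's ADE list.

The Hessian of f at 0 has rank 1. Corank 1: A-series; mu = 3 gives A_3.

A_{3}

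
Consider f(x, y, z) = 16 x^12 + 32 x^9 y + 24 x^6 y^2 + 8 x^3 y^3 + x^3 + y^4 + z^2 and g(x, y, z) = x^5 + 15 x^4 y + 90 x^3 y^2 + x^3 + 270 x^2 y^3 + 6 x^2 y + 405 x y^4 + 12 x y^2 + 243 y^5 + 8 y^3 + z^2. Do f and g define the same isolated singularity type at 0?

No.

The Hessian of f at 0 is [[0, 0, 0], [0, 0, 0], [0, 0, 2]] with rank 1, so corank 2. A Groebner basis of the Jacobian ideal J(f) in C{x,y,z} is {y^3, x^2, z}; counting standard monomials gives mu = 6. Corank 2; j^3 = x^3 is a perfect cube, so E-series; the 4-jet and mu = 6 give E_6. The Hessian of g at 0 is [[0, 0, 0], [0, 0, 0], [0, 0, 2]] with rank 1, so corank 2. A Groebner basis of the Jacobian ideal J(g) in C{x,y,z} is {y^5, x*y^3 + 9*y^4/4, x^2 + 4*x*y + 4*y^2, z}; counting standard monomials gives mu = 8. Corank 2; j^3 = (x + 2*y)^3 is a perfect cube, so E-series; the 5-jet and mu = 8 give E_8. f is E_6 but g is E_8, hence not right-equivalent.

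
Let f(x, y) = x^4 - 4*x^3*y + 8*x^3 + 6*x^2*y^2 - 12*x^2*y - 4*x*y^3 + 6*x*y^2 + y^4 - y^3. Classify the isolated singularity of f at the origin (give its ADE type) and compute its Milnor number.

Type E_{6}, Milnor number mu = 6.

The Hessian of f at 0 has rank 0. Corank 2; j^3 = (2*x - y)^3 is a perfect cube, so E-series; the 4-jet and mu = 6 give E_6.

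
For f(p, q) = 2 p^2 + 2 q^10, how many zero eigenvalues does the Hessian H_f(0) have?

The Hessian at 0 is [[4, 0], [0, 0]] of rank 1; hence corank 1.

1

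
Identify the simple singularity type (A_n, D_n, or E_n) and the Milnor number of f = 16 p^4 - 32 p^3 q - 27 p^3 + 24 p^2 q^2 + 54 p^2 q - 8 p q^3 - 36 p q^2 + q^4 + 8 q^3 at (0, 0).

The Hessian of f at 0 is [[0, 0], [0, 0]] with rank 0, so corank 2. A Groebner basis of the Jacobian ideal J(f) in C{p,q} is {q^4, p*q^2 - 11*q^3/18, p^2 - 4*p*q/3 + 4*q^2/9}; counting standard monomials gives mu = 6. Corank 2; j^3 = -(3*p - 2*q)^3 is a perfect cube, so E-series; the 4-jet and mu = 6 give E_6.

Type E_{6}, Milnor number mu = 6.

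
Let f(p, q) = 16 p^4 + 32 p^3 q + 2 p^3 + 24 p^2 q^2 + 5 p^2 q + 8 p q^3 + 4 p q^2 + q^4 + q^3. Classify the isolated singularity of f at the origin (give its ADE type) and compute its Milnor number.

Type D_{5}, Milnor number mu = 5.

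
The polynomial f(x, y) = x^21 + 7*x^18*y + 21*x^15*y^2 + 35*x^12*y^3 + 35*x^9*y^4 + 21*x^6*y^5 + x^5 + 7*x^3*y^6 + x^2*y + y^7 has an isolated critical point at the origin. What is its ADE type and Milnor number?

Type D8, Milnor number mu = 8.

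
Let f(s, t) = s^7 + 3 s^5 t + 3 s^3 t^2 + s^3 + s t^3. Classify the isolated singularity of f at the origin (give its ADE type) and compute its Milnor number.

The Hessian of f at 0 is [[0, 0], [0, 0]] with rank 0, so corank 2. A Groebner basis of the Jacobian ideal J(f) in C{s,t} is {s^3, s*t^2, 3*s^2 + t^3}; counting standard monomials gives mu = 7. Corank 2; j^3 = s^3 is a perfect cube, so E-series; the 4-jet and mu = 7 give E_7.

Type E_7, Milnor number mu = 7.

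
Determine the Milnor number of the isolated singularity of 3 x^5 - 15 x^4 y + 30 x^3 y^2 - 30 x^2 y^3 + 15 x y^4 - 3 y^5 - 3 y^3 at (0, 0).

8

The Hessian of f at 0 has rank 0. Corank 2; j^3 = -3*y^3 is a perfect cube, so E-series; the 5-jet and mu = 8 give E_8.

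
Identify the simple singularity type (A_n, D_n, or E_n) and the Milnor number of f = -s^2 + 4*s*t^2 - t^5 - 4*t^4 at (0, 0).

The Hessian of f at 0 has rank 1. Corank 1: A-series; mu = 4 gives A_4.

Type A_{4}, Milnor number mu = 4.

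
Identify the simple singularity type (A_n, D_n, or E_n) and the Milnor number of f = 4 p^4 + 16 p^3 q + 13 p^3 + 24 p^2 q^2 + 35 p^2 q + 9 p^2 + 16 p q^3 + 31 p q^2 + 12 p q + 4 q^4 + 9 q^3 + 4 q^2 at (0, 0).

Type A_2, Milnor number mu = 2.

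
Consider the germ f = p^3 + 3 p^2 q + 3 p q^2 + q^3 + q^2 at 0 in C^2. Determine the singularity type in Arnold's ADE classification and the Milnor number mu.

Type A2, Milnor number mu = 2.

The Hessian of f at 0 has rank 1. Corank 1: A-series; mu = 2 gives A_2.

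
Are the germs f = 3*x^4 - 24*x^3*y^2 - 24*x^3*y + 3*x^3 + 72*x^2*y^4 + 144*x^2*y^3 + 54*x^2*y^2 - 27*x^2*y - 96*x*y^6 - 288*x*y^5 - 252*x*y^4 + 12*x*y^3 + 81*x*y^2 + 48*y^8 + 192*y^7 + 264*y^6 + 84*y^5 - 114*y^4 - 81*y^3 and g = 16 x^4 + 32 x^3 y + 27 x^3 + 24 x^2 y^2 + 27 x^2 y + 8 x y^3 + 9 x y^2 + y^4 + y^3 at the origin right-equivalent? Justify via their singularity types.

Yes.

The Hessian of f at 0 is [[0, 0], [0, 0]] with rank 0, so corank 2. A Groebner basis of the Jacobian ideal J(f) in C{x,y} is {x^3 + 27*x^2/2 - 81*x*y + 243*y^2/2, x^2*y + 21*x^2/4 - 63*x*y/2 + 189*y^2/4, 2*x^2 + x*y^2 - 12*x*y + 18*y^2, 3*x^2/4 - 9*x*y/2 + y^3 + 27*y^2/4}; counting standard monomials gives mu = 6. Corank 2; j^3 = 3*(x - 3*y)^3 is a perfect cube, so E-series; the 4-jet and mu = 6 give E_6. The Hessian of g at 0 is [[0, 0], [0, 0]] with rank 0, so corank 2. A Groebner basis of the Jacobian ideal J(g) in C{x,y} is {y^4, x*y^2 + 7*y^3/18, x^2 + 2*x*y/3 + y^2/9}; counting standard monomials gives mu = 6. Corank 2; j^3 = (3*x + y)^3 is a perfect cube, so E-series; the 4-jet and mu = 6 give E_6. Both have type E_6, hence right-equivalent.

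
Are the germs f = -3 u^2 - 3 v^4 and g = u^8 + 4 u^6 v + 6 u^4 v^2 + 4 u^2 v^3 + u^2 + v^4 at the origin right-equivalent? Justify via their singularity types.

Yes.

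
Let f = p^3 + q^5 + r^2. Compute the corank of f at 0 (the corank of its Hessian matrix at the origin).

Hessian at 0 has rank 1.

2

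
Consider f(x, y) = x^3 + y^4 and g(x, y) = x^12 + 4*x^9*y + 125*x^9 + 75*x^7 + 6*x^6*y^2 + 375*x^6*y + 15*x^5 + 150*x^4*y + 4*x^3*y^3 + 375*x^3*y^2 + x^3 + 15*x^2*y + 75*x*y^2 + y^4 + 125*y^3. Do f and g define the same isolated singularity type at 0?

Yes.

The Hessian of f at 0 has rank 0. Corank 2; j^3 = x^3 is a perfect cube, so E-series; the 4-jet and mu = 6 give E_6. The Hessian of g at 0 has rank 0. Corank 2; j^3 = (x + 5*y)^3 is a perfect cube, so E-series; the 4-jet and mu = 6 give E_6. Both have type E_6, hence right-equivalent.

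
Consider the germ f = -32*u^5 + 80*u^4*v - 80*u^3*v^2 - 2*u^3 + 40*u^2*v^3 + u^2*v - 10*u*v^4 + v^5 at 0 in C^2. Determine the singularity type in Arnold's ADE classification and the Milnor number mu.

Type D_6, Milnor number mu = 6.

The Hessian of f at 0 is [[0, 0], [0, 0]] with rank 0, so corank 2. A Groebner basis of the Jacobian ideal J(f) in C{u,v} is {u*v/10 + v^4, u*v^2, u^2 - u*v/2}; counting standard monomials gives mu = 6. Corank 2; j^3 = -u^2*(2*u - v) has shape L^2 M (L != M), so D-series; mu = 6 gives D_6.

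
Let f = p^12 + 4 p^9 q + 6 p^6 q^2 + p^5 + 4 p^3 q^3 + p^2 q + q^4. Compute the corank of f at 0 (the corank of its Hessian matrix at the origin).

The Hessian at 0 is [[0, 0], [0, 0]] of rank 0; hence corank 2.

2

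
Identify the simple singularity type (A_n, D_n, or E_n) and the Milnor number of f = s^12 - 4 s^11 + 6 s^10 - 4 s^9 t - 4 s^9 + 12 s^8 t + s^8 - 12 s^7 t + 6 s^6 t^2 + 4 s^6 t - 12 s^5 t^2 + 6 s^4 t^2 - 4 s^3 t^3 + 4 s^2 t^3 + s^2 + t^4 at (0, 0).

The Hessian of f at 0 is [[2, 0], [0, 0]] with rank 1, so corank 1. A Groebner basis of the Jacobian ideal J(f) in C{s,t} is {t^3, s}; counting standard monomials gives mu = 3. Corank 1: A-series; mu = 3 gives A_3.

Type A3, Milnor number mu = 3.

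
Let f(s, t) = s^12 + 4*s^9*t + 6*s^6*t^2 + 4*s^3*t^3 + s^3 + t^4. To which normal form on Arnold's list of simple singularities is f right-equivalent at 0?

The Hessian of f at 0 has rank 0. Corank 2; j^3 = s^3 is a perfect cube, so E-series; the 4-jet and mu = 6 give E_6.

E_{6}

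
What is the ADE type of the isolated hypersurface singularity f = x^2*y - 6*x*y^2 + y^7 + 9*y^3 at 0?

D_8

The Hessian of f at 0 has rank 0. Corank 2; j^3 = y*(x - 3*y)^2 has shape L^2 M (L != M), so D-series; mu = 8 gives D_8.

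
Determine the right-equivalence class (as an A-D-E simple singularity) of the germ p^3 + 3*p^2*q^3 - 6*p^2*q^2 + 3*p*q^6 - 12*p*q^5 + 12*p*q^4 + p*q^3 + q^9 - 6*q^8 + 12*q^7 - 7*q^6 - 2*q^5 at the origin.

E_{7}

The Hessian of f at 0 is [[0, 0], [0, 0]] with rank 0, so corank 2. A Groebner basis of the Jacobian ideal J(f) in C{p,q} is {-p^2/4 + q^4 - q^3/12, p^3, p^2*q + p^2/12 + q^3/36, -p^2/2 + p*q^2 - q^3/6}; counting standard monomials gives mu = 7. Corank 2; j^3 = p^3 is a perfect cube, so E-series; the 4-jet and mu = 7 give E_7.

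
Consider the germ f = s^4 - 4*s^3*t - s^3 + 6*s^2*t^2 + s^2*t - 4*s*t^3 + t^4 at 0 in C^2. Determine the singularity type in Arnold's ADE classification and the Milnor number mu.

Type D_5, Milnor number mu = 5.

The Hessian of f at 0 has rank 0. Corank 2; j^3 = -s^2*(s - t) has shape L^2 M (L != M), so D-series; mu = 5 gives D_5.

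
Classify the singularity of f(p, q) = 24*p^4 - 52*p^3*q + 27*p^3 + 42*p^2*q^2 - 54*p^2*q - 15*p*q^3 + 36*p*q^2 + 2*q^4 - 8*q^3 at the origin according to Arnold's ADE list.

The Hessian of f at 0 has rank 0. Corank 2; j^3 = (3*p - 2*q)^3 is a perfect cube, so E-series; the 4-jet and mu = 7 give E_7.

E7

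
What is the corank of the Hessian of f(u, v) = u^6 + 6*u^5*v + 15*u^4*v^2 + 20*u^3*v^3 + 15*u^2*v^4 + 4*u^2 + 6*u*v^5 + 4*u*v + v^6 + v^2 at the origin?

1

Hessian at 0 has rank 1.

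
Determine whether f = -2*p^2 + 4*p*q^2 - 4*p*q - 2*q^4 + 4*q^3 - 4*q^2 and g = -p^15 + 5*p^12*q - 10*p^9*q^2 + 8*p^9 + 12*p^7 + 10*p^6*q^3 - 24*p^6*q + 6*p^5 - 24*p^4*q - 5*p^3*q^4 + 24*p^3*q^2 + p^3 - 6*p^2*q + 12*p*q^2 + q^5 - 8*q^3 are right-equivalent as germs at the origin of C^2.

No.

The Hessian of f at 0 has rank 2. Corank 0: nondegenerate Morse point, so A_1. The Hessian of g at 0 has rank 0. Corank 2; j^3 = (p - 2*q)^3 is a perfect cube, so E-series; the 5-jet and mu = 8 give E_8. f is A_1 but g is E_8, hence not right-equivalent.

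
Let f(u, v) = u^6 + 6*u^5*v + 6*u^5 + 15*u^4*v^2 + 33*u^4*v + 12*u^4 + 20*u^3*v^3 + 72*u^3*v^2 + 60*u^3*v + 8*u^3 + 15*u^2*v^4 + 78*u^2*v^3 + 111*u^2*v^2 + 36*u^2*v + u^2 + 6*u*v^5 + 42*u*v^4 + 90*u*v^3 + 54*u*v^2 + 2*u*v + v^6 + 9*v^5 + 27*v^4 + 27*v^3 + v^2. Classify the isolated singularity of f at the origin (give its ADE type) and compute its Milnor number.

The Hessian of f at 0 has rank 1. Corank 1: A-series; mu = 2 gives A_2.

Type A_{2}, Milnor number mu = 2.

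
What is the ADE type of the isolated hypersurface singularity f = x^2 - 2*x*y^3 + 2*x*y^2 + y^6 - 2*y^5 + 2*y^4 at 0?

The Hessian of f at 0 has rank 1. Corank 1: A-series; mu = 3 gives A_3.

A_3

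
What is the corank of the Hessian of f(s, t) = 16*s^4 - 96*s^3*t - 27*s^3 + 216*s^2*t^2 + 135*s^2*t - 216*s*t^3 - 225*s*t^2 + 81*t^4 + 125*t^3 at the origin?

Hessian at 0 has rank 0.

2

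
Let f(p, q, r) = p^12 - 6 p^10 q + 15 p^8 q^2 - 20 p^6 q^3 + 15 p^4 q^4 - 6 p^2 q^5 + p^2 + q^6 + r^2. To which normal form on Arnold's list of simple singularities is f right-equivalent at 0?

A5

The Hessian of f at 0 is [[2, 0, 0], [0, 0, 0], [0, 0, 2]] with rank 2, so corank 1. A Groebner basis of the Jacobian ideal J(f) in C{p,q,r} is {q^5, p, r}; counting standard monomials gives mu = 5. Corank 1: A-series; mu = 5 gives A_5.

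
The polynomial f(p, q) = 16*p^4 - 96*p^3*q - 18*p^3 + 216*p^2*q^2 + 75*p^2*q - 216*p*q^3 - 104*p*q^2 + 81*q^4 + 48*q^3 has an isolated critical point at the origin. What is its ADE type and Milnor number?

Type D5, Milnor number mu = 5.

The Hessian of f at 0 has rank 0. Corank 2; j^3 = -(2*p - 3*q)*(3*p - 4*q)^2 has shape L^2 M (L != M), so D-series; mu = 5 gives D_5.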